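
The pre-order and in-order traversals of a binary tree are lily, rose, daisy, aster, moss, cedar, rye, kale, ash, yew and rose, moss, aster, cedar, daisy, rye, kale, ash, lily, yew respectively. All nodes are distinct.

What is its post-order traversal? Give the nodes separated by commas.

moss, cedar, aster, ash, kale, rye, daisy, rose, yew, lily

The first element of pre-order is the root; it splits in-order into left and right subtrees.
Root lily: left subtree has 8 nodes {rose, moss, aster, cedar, daisy, rye, kale, ash}, right has 1 {yew}.
  Root rose: left subtree has 0 nodes { }, right has 7 {moss, aster, cedar, daisy, rye, kale, ash}.
    Root daisy: left subtree has 3 nodes {moss, aster, cedar}, right has 3 {rye, kale, ash}.
      Root aster: left subtree has 1 node {moss}, right has 1 {cedar}.
      Root rye: left subtree has 0 nodes { }, right has 2 {kale, ash}.
        Root kale: left subtree has 0 nodes { }, right has 1 {ash}.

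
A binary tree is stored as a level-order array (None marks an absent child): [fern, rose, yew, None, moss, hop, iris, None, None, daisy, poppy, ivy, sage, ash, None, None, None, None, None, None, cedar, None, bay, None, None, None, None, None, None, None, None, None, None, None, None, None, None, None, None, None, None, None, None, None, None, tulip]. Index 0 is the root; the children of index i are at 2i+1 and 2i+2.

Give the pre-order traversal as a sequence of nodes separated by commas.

Pre-order visits the node, then its left subtree, then its right subtree.
Visit fern.
At fern: go left to rose.
  Visit rose.
  At rose: no left child.
  At rose: go right to moss.
    Visit moss.
    At moss: go left to daisy.
      Visit daisy.
      At daisy: no left child.
      At daisy: go right to cedar.
        cedar is a leaf — visit cedar.
    At moss: go right to poppy.
      Visit poppy.
      At poppy: no left child.
      At poppy: go right to bay.
        Visit bay.
        At bay: go left to tulip.
          tulip is a leaf — visit tulip.
        At bay: no right child.
At fern: go right to yew.
  Visit yew.
  At yew: go left to hop.
    Visit hop.
    At hop: go left to ivy.
      ivy is a leaf — visit ivy.
    At hop: go right to sage.
      sage is a leaf — visit sage.
  At yew: go right to iris.
    Visit iris.
    At iris: go left to ash.
      ash is a leaf — visit ash.
    At iris: no right child.

fern, rose, moss, daisy, cedar, poppy, bay, tulip, yew, hop, ivy, sage, iris, ash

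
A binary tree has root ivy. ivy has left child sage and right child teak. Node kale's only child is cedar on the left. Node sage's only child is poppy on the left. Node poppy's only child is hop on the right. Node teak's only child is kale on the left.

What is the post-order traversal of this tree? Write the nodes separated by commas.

hop, poppy, sage, cedar, kale, teak, ivy

Post-order visits the left subtree, then the right subtree, then the node.
At ivy: go left to sage.
  At sage: go left to poppy.
    At poppy: no left child.
    At poppy: go right to hop.
      hop is a leaf — visit hop.
    Visit poppy.
  At sage: no right child.
  Visit sage.
At ivy: go right to teak.
  At teak: go left to kale.
    At kale: go left to cedar.
      cedar is a leaf — visit cedar.
    At kale: no right child.
    Visit kale.
  At teak: no right child.
  Visit teak.
Visit ivy.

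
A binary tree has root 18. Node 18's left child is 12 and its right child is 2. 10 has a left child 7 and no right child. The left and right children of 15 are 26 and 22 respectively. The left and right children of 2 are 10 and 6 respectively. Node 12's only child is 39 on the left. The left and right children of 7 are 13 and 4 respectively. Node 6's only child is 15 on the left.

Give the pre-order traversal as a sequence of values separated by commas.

18, 12, 39, 2, 10, 7, 13, 4, 6, 15, 26, 22

Pre-order visits the node, then its left subtree, then its right subtree.
Visit 18.
At 18: go left to 12.
  Visit 12.
  At 12: go left to 39.
    39 is a leaf — visit 39.
  At 12: no right child.
At 18: go right to 2.
  Visit 2.
  At 2: go left to 10.
    Visit 10.
    At 10: go left to 7.
      Visit 7.
      At 7: go left to 13.
        13 is a leaf — visit 13.
      At 7: go right to 4.
        4 is a leaf — visit 4.
    At 10: no right child.
  At 2: go right to 6.
    Visit 6.
    At 6: go left to 15.
      Visit 15.
      At 15: go left to 26.
        26 is a leaf — visit 26.
      At 15: go right to 22.
        22 is a leaf — visit 22.
    At 6: no right child.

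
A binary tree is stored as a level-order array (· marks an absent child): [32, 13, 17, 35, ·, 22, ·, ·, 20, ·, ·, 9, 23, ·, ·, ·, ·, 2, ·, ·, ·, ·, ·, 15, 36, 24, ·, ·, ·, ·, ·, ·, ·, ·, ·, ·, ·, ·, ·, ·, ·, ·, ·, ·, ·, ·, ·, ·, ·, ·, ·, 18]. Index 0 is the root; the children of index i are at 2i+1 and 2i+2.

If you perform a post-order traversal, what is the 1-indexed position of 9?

7

Post-order visits the left subtree, then the right subtree, then the node.
At 32: go left to 13.
  At 13: go left to 35.
    At 35: no left child.
    At 35: go right to 20.
      At 20: go left to 2.
        2 is a leaf — visit 2.
      At 20: no right child.
      Visit 20.
    Visit 35.
  At 13: no right child.
  Visit 13.
At 32: go right to 17.
  At 17: go left to 22.
    At 22: go left to 9.
      At 9: go left to 15.
        15 is a leaf — visit 15.
      At 9: go right to 36.
        36 is a leaf — visit 36.
      Visit 9.
    At 22: go right to 23.
      At 23: go left to 24.
        At 24: go left to 18.
          18 is a leaf — visit 18.
        At 24: no right child.
        Visit 24.
      At 23: no right child.
      Visit 23.
    Visit 22.
  At 17: no right child.
  Visit 17.
Visit 32.
Full post-order sequence: 2, 20, 35, 13, 15, 36, 9, 18, 24, 23, 22, 17, 32.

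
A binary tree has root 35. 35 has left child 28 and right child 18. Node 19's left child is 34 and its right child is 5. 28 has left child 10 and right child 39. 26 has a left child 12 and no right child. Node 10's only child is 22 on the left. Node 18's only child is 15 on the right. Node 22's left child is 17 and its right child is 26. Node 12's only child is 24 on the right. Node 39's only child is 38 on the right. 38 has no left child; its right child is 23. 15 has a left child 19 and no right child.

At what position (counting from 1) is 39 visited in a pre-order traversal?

Pre-order visits the node, then its left subtree, then its right subtree.
Visit 35.
At 35: go left to 28.
  Visit 28.
  At 28: go left to 10.
    Visit 10.
    At 10: go left to 22.
      Visit 22.
      At 22: go left to 17.
        17 is a leaf — visit 17.
      At 22: go right to 26.
        Visit 26.
        At 26: go left to 12.
          Visit 12.
          At 12: no left child.
          At 12: go right to 24.
            24 is a leaf — visit 24.
        At 26: no right child.
    At 10: no right child.
  At 28: go right to 39.
    Visit 39.
    At 39: no left child.
    At 39: go right to 38.
      Visit 38.
      At 38: no left child.
      At 38: go right to 23.
        23 is a leaf — visit 23.
At 35: go right to 18.
  Visit 18.
  At 18: no left child.
  At 18: go right to 15.
    Visit 15.
    At 15: go left to 19.
      Visit 19.
      At 19: go left to 34.
        34 is a leaf — visit 34.
      At 19: go right to 5.
        5 is a leaf — visit 5.
    At 15: no right child.
Full pre-order sequence: 35, 28, 10, 22, 17, 26, 12, 24, 39, 38, 23, 18, 15, 19, 34, 5.

9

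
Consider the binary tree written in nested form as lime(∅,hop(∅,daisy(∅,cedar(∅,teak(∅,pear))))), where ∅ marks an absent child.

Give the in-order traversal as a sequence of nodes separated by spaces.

lime hop daisy cedar teak pear

In-order visits the left subtree, then the node, then the right subtree.
At lime: no left child.
Visit lime.
At lime: go right to hop.
  At hop: no left child.
  Visit hop.
  At hop: go right to daisy.
    At daisy: no left child.
    Visit daisy.
    At daisy: go right to cedar.
      At cedar: no left child.
      Visit cedar.
      At cedar: go right to teak.
        At teak: no left child.
        Visit teak.
        At teak: go right to pear.
          pear is a leaf — visit pear.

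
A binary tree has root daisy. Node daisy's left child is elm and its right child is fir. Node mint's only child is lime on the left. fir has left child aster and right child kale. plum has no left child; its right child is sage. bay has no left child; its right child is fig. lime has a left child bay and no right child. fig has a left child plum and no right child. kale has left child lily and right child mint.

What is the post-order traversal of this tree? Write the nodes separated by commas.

elm, aster, lily, sage, plum, fig, bay, lime, mint, kale, fir, daisy

Post-order visits the left subtree, then the right subtree, then the node.
At daisy: go left to elm.
  elm is a leaf — visit elm.
At daisy: go right to fir.
  At fir: go left to aster.
    aster is a leaf — visit aster.
  At fir: go right to kale.
    At kale: go left to lily.
      lily is a leaf — visit lily.
    At kale: go right to mint.
      At mint: go left to lime.
        At lime: go left to bay.
          At bay: no left child.
          At bay: go right to fig.
            At fig: go left to plum.
              At plum: no left child.
              At plum: go right to sage.
                sage is a leaf — visit sage.
              Visit plum.
            At fig: no right child.
            Visit fig.
          Visit bay.
        At lime: no right child.
        Visit lime.
      At mint: no right child.
      Visit mint.
    Visit kale.
  Visit fir.
Visit daisy.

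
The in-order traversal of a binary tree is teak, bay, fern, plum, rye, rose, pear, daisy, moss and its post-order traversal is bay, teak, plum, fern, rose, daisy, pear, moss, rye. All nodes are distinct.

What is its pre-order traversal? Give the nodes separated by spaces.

The last element of post-order is the root; it splits in-order into left and right subtrees.
Root rye: left subtree has 4 nodes {teak, bay, fern, plum}, right has 4 {rose, pear, daisy, moss}.
  Root fern: left subtree has 2 nodes {teak, bay}, right has 1 {plum}.
    Root teak: left subtree has 0 nodes { }, right has 1 {bay}.
  Root moss: left subtree has 3 nodes {rose, pear, daisy}, right has 0 { }.
    Root pear: left subtree has 1 node {rose}, right has 1 {daisy}.

rye fern teak bay plum moss pear rose daisy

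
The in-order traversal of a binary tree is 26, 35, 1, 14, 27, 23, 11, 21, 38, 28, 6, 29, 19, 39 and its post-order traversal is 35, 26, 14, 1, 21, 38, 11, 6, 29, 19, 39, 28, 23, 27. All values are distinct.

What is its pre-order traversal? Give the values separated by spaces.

27 1 26 35 14 23 28 11 38 21 39 19 29 6

The last element of post-order is the root; it splits in-order into left and right subtrees.
Root 27: left subtree has 4 nodes {26, 35, 1, 14}, right has 9 {23, 11, 21, 38, 28, 6, 29, 19, 39}.
  Root 1: left subtree has 2 nodes {26, 35}, right has 1 {14}.
    Root 26: left subtree has 0 nodes { }, right has 1 {35}.
  Root 23: left subtree has 0 nodes { }, right has 8 {11, 21, 38, 28, 6, 29, 19, 39}.
    Root 28: left subtree has 3 nodes {11, 21, 38}, right has 4 {6, 29, 19, 39}.
      Root 11: left subtree has 0 nodes { }, right has 2 {21, 38}.
        Root 38: left subtree has 1 node {21}, right has 0 { }.
      Root 39: left subtree has 3 nodes {6, 29, 19}, right has 0 { }.
        Root 19: left subtree has 2 nodes {6, 29}, right has 0 { }.
          Root 29: left subtree has 1 node {6}, right has 0 { }.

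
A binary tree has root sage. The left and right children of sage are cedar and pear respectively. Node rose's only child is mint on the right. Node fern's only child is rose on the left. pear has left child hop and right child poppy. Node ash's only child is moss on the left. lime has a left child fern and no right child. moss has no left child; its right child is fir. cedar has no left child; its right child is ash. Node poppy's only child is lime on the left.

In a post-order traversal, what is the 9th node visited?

lime

Post-order visits the left subtree, then the right subtree, then the node.
At sage: go left to cedar.
  At cedar: no left child.
  At cedar: go right to ash.
    At ash: go left to moss.
      At moss: no left child.
      At moss: go right to fir.
        fir is a leaf — visit fir.
      Visit moss.
    At ash: no right child.
    Visit ash.
  Visit cedar.
At sage: go right to pear.
  At pear: go left to hop.
    hop is a leaf — visit hop.
  At pear: go right to poppy.
    At poppy: go left to lime.
      At lime: go left to fern.
        At fern: go left to rose.
          At rose: no left child.
          At rose: go right to mint.
            mint is a leaf — visit mint.
          Visit rose.
        At fern: no right child.
        Visit fern.
      At lime: no right child.
      Visit lime.
    At poppy: no right child.
    Visit poppy.
  Visit pear.
Visit sage.
Full post-order sequence: fir, moss, ash, cedar, hop, mint, rose, fern, lime, poppy, pear, sage.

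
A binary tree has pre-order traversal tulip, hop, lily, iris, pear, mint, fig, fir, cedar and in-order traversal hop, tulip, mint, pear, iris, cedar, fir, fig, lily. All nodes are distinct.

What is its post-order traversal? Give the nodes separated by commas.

hop, mint, pear, cedar, fir, fig, iris, lily, tulip

The first element of pre-order is the root; it splits in-order into left and right subtrees.
Root tulip: left subtree has 1 node {hop}, right has 7 {mint, pear, iris, cedar, fir, fig, lily}.
  Root lily: left subtree has 6 nodes {mint, pear, iris, cedar, fir, fig}, right has 0 { }.
    Root iris: left subtree has 2 nodes {mint, pear}, right has 3 {cedar, fir, fig}.
      Root pear: left subtree has 1 node {mint}, right has 0 { }.
      Root fig: left subtree has 2 nodes {cedar, fir}, right has 0 { }.
        Root fir: left subtree has 1 node {cedar}, right has 0 { }.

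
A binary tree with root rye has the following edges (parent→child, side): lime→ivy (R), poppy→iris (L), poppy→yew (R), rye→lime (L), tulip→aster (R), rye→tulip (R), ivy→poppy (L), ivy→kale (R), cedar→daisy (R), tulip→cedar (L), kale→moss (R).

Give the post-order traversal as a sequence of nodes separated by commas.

Post-order visits the left subtree, then the right subtree, then the node.
At rye: go left to lime.
  At lime: no left child.
  At lime: go right to ivy.
    At ivy: go left to poppy.
      At poppy: go left to iris.
        iris is a leaf — visit iris.
      At poppy: go right to yew.
        yew is a leaf — visit yew.
      Visit poppy.
    At ivy: go right to kale.
      At kale: no left child.
      At kale: go right to moss.
        moss is a leaf — visit moss.
      Visit kale.
    Visit ivy.
  Visit lime.
At rye: go right to tulip.
  At tulip: go left to cedar.
    At cedar: no left child.
    At cedar: go right to daisy.
      daisy is a leaf — visit daisy.
    Visit cedar.
  At tulip: go right to aster.
    aster is a leaf — visit aster.
  Visit tulip.
Visit rye.

iris, yew, poppy, moss, kale, ivy, lime, daisy, cedar, aster, tulip, rye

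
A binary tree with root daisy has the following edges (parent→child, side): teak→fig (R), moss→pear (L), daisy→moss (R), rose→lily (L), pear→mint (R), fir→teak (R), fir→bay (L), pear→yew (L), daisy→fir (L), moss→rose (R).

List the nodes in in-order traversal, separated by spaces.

In-order visits the left subtree, then the node, then the right subtree.
At daisy: go left to fir.
  At fir: go left to bay.
    bay is a leaf — visit bay.
  Visit fir.
  At fir: go right to teak.
    At teak: no left child.
    Visit teak.
    At teak: go right to fig.
      fig is a leaf — visit fig.
Visit daisy.
At daisy: go right to moss.
  At moss: go left to pear.
    At pear: go left to yew.
      yew is a leaf — visit yew.
    Visit pear.
    At pear: go right to mint.
      mint is a leaf — visit mint.
  Visit moss.
  At moss: go right to rose.
    At rose: go left to lily.
      lily is a leaf — visit lily.
    Visit rose.
    At rose: no right child.

bay fir teak fig daisy yew pear mint moss lily rose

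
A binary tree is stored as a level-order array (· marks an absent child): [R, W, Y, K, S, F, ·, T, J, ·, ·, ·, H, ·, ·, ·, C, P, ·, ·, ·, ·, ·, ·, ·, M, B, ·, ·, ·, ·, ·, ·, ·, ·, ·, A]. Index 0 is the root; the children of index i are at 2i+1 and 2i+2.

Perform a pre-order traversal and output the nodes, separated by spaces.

Pre-order visits the node, then its left subtree, then its right subtree.
Visit R.
At R: go left to W.
  Visit W.
  At W: go left to K.
    Visit K.
    At K: go left to T.
      Visit T.
      At T: no left child.
      At T: go right to C.
        C is a leaf — visit C.
    At K: go right to J.
      Visit J.
      At J: go left to P.
        Visit P.
        At P: no left child.
        At P: go right to A.
          A is a leaf — visit A.
      At J: no right child.
  At W: go right to S.
    S is a leaf — visit S.
At R: go right to Y.
  Visit Y.
  At Y: go left to F.
    Visit F.
    At F: no left child.
    At F: go right to H.
      Visit H.
      At H: go left to M.
        M is a leaf — visit M.
      At H: go right to B.
        B is a leaf — visit B.
  At Y: no right child.

R W K T C J P A S Y F H M B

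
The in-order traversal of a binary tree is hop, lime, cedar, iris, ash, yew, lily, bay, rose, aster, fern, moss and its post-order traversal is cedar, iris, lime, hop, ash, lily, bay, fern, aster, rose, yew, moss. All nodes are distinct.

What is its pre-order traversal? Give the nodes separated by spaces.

moss yew ash hop lime iris cedar rose bay lily aster fern

The last element of post-order is the root; it splits in-order into left and right subtrees.
Root moss: left subtree has 11 nodes {hop, lime, cedar, iris, ash, yew, lily, bay, rose, aster, fern}, right has 0 { }.
  Root yew: left subtree has 5 nodes {hop, lime, cedar, iris, ash}, right has 5 {lily, bay, rose, aster, fern}.
    Root ash: left subtree has 4 nodes {hop, lime, cedar, iris}, right has 0 { }.
      Root hop: left subtree has 0 nodes { }, right has 3 {lime, cedar, iris}.
        Root lime: left subtree has 0 nodes { }, right has 2 {cedar, iris}.
          Root iris: left subtree has 1 node {cedar}, right has 0 { }.
    Root rose: left subtree has 2 nodes {lily, bay}, right has 2 {aster, fern}.
      Root bay: left subtree has 1 node {lily}, right has 0 { }.
      Root aster: left subtree has 0 nodes { }, right has 1 {fern}.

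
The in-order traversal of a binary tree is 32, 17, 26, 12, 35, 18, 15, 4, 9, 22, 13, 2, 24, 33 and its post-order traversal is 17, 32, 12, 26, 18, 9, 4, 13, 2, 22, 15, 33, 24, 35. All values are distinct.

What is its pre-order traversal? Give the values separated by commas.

The last element of post-order is the root; it splits in-order into left and right subtrees.
Root 35: left subtree has 4 nodes {32, 17, 26, 12}, right has 9 {18, 15, 4, 9, 22, 13, 2, 24, 33}.
  Root 26: left subtree has 2 nodes {32, 17}, right has 1 {12}.
    Root 32: left subtree has 0 nodes { }, right has 1 {17}.
  Root 24: left subtree has 7 nodes {18, 15, 4, 9, 22, 13, 2}, right has 1 {33}.
    Root 15: left subtree has 1 node {18}, right has 5 {4, 9, 22, 13, 2}.
      Root 22: left subtree has 2 nodes {4, 9}, right has 2 {13, 2}.
        Root 4: left subtree has 0 nodes { }, right has 1 {9}.
        Root 2: left subtree has 1 node {13}, right has 0 { }.

35, 26, 32, 17, 12, 24, 15, 18, 22, 4, 9, 2, 13, 33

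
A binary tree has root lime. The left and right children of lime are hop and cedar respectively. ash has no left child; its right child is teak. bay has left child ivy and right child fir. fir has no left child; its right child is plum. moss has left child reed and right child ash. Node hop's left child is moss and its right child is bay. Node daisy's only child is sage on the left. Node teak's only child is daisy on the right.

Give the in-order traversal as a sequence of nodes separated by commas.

In-order visits the left subtree, then the node, then the right subtree.
At lime: go left to hop.
  At hop: go left to moss.
    At moss: go left to reed.
      reed is a leaf — visit reed.
    Visit moss.
    At moss: go right to ash.
      At ash: no left child.
      Visit ash.
      At ash: go right to teak.
        At teak: no left child.
        Visit teak.
        At teak: go right to daisy.
          At daisy: go left to sage.
            sage is a leaf — visit sage.
          Visit daisy.
          At daisy: no right child.
  Visit hop.
  At hop: go right to bay.
    At bay: go left to ivy.
      ivy is a leaf — visit ivy.
    Visit bay.
    At bay: go right to fir.
      At fir: no left child.
      Visit fir.
      At fir: go right to plum.
        plum is a leaf — visit plum.
Visit lime.
At lime: go right to cedar.
  cedar is a leaf — visit cedar.

reed, moss, ash, teak, sage, daisy, hop, ivy, bay, fir, plum, lime, cedar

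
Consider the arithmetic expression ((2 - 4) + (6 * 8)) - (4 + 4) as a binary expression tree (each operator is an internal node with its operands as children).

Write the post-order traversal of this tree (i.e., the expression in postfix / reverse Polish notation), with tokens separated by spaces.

2 4 - 6 8 * + 4 4 + -

Post-order on an expression tree gives postfix notation: for each operator, emit left operand, right operand, then the operator.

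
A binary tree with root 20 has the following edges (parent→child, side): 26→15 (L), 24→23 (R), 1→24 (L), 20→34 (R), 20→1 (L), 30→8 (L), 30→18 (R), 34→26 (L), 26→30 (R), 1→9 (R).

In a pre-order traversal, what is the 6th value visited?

Pre-order visits the node, then its left subtree, then its right subtree.
Visit 20.
At 20: go left to 1.
  Visit 1.
  At 1: go left to 24.
    Visit 24.
    At 24: no left child.
    At 24: go right to 23.
      23 is a leaf — visit 23.
  At 1: go right to 9.
    9 is a leaf — visit 9.
At 20: go right to 34.
  Visit 34.
  At 34: go left to 26.
    Visit 26.
    At 26: go left to 15.
      15 is a leaf — visit 15.
    At 26: go right to 30.
      Visit 30.
      At 30: go left to 8.
        8 is a leaf — visit 8.
      At 30: go right to 18.
        18 is a leaf — visit 18.
  At 34: no right child.
Full pre-order sequence: 20, 1, 24, 23, 9, 34, 26, 15, 30, 8, 18.

34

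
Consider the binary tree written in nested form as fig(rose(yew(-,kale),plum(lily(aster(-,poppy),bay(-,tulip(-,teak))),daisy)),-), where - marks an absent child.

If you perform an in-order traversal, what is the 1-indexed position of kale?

In-order visits the left subtree, then the node, then the right subtree.
At fig: go left to rose.
  At rose: go left to yew.
    At yew: no left child.
    Visit yew.
    At yew: go right to kale.
      kale is a leaf — visit kale.
  Visit rose.
  At rose: go right to plum.
    At plum: go left to lily.
      At lily: go left to aster.
        At aster: no left child.
        Visit aster.
        At aster: go right to poppy.
          poppy is a leaf — visit poppy.
      Visit lily.
      At lily: go right to bay.
        At bay: no left child.
        Visit bay.
        At bay: go right to tulip.
          At tulip: no left child.
          Visit tulip.
          At tulip: go right to teak.
            teak is a leaf — visit teak.
    Visit plum.
    At plum: go right to daisy.
      daisy is a leaf — visit daisy.
Visit fig.
At fig: no right child.
Full in-order sequence: yew, kale, rose, aster, poppy, lily, bay, tulip, teak, plum, daisy, fig.

2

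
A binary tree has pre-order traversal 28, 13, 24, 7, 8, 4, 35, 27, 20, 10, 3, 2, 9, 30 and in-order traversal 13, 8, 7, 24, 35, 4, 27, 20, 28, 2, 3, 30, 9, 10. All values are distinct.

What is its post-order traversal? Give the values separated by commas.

8, 7, 35, 20, 27, 4, 24, 13, 2, 30, 9, 3, 10, 28

The first element of pre-order is the root; it splits in-order into left and right subtrees.
Root 28: left subtree has 8 nodes {13, 8, 7, 24, 35, 4, 27, 20}, right has 5 {2, 3, 30, 9, 10}.
  Root 13: left subtree has 0 nodes { }, right has 7 {8, 7, 24, 35, 4, 27, 20}.
    Root 24: left subtree has 2 nodes {8, 7}, right has 4 {35, 4, 27, 20}.
      Root 7: left subtree has 1 node {8}, right has 0 { }.
      Root 4: left subtree has 1 node {35}, right has 2 {27, 20}.
        Root 27: left subtree has 0 nodes { }, right has 1 {20}.
  Root 10: left subtree has 4 nodes {2, 3, 30, 9}, right has 0 { }.
    Root 3: left subtree has 1 node {2}, right has 2 {30, 9}.
      Root 9: left subtree has 1 node {30}, right has 0 { }.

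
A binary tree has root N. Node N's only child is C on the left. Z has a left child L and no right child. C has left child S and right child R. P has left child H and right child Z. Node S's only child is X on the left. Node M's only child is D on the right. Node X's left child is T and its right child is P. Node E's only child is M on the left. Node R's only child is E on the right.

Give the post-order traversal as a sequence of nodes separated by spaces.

T H L Z P X S D M E R C N

Post-order visits the left subtree, then the right subtree, then the node.
At N: go left to C.
  At C: go left to S.
    At S: go left to X.
      At X: go left to T.
        T is a leaf — visit T.
      At X: go right to P.
        At P: go left to H.
          H is a leaf — visit H.
        At P: go right to Z.
          At Z: go left to L.
            L is a leaf — visit L.
          At Z: no right child.
          Visit Z.
        Visit P.
      Visit X.
    At S: no right child.
    Visit S.
  At C: go right to R.
    At R: no left child.
    At R: go right to E.
      At E: go left to M.
        At M: no left child.
        At M: go right to D.
          D is a leaf — visit D.
        Visit M.
      At E: no right child.
      Visit E.
    Visit R.
  Visit C.
At N: no right child.
Visit N.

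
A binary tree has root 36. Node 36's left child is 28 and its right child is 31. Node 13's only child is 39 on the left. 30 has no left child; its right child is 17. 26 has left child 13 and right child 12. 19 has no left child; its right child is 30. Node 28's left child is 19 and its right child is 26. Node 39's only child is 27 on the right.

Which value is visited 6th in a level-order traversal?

Level-order visits nodes level by level from the root, left to right within each level.
Level 0: 36
Level 1: 28, 31
Level 2: 19, 26
Level 3: 30, 13, 12
Level 4: 17, 39
Level 5: 27
Full level-order sequence: 36, 28, 31, 19, 26, 30, 13, 12, 17, 39, 27.

30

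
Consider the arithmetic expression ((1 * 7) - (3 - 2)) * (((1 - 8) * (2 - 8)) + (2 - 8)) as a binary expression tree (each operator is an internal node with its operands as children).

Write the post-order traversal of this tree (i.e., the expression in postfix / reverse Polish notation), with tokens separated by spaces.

Post-order on an expression tree gives postfix notation: for each operator, emit left operand, right operand, then the operator.

1 7 * 3 2 - - 1 8 - 2 8 - * 2 8 - + *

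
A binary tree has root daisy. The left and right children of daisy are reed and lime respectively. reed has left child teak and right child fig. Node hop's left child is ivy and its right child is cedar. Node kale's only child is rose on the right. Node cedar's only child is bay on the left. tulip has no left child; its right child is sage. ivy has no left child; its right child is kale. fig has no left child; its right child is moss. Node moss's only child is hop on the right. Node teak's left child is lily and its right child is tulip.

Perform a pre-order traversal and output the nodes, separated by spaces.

daisy reed teak lily tulip sage fig moss hop ivy kale rose cedar bay lime

Pre-order visits the node, then its left subtree, then its right subtree.
Visit daisy.
At daisy: go left to reed.
  Visit reed.
  At reed: go left to teak.
    Visit teak.
    At teak: go left to lily.
      lily is a leaf — visit lily.
    At teak: go right to tulip.
      Visit tulip.
      At tulip: no left child.
      At tulip: go right to sage.
        sage is a leaf — visit sage.
  At reed: go right to fig.
    Visit fig.
    At fig: no left child.
    At fig: go right to moss.
      Visit moss.
      At moss: no left child.
      At moss: go right to hop.
        Visit hop.
        At hop: go left to ivy.
          Visit ivy.
          At ivy: no left child.
          At ivy: go right to kale.
            Visit kale.
            At kale: no left child.
            At kale: go right to rose.
              rose is a leaf — visit rose.
        At hop: go right to cedar.
          Visit cedar.
          At cedar: go left to bay.
            bay is a leaf — visit bay.
          At cedar: no right child.
At daisy: go right to lime.
  lime is a leaf — visit lime.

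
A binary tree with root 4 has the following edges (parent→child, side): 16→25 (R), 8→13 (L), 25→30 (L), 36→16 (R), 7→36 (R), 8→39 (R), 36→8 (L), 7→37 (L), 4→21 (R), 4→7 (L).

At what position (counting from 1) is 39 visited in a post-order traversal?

Post-order visits the left subtree, then the right subtree, then the node.
At 4: go left to 7.
  At 7: go left to 37.
    37 is a leaf — visit 37.
  At 7: go right to 36.
    At 36: go left to 8.
      At 8: go left to 13.
        13 is a leaf — visit 13.
      At 8: go right to 39.
        39 is a leaf — visit 39.
      Visit 8.
    At 36: go right to 16.
      At 16: no left child.
      At 16: go right to 25.
        At 25: go left to 30.
          30 is a leaf — visit 30.
        At 25: no right child.
        Visit 25.
      Visit 16.
    Visit 36.
  Visit 7.
At 4: go right to 21.
  21 is a leaf — visit 21.
Visit 4.
Full post-order sequence: 37, 13, 39, 8, 30, 25, 16, 36, 7, 21, 4.

3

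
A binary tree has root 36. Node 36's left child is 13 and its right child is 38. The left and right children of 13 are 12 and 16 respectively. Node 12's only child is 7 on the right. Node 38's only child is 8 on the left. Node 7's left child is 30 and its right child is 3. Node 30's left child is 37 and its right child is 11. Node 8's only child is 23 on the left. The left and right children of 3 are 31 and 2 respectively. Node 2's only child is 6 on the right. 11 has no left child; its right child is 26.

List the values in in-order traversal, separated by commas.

In-order visits the left subtree, then the node, then the right subtree.
At 36: go left to 13.
  At 13: go left to 12.
    At 12: no left child.
    Visit 12.
    At 12: go right to 7.
      At 7: go left to 30.
        At 30: go left to 37.
          37 is a leaf — visit 37.
        Visit 30.
        At 30: go right to 11.
          At 11: no left child.
          Visit 11.
          At 11: go right to 26.
            26 is a leaf — visit 26.
      Visit 7.
      At 7: go right to 3.
        At 3: go left to 31.
          31 is a leaf — visit 31.
        Visit 3.
        At 3: go right to 2.
          At 2: no left child.
          Visit 2.
          At 2: go right to 6.
            6 is a leaf — visit 6.
  Visit 13.
  At 13: go right to 16.
    16 is a leaf — visit 16.
Visit 36.
At 36: go right to 38.
  At 38: go left to 8.
    At 8: go left to 23.
      23 is a leaf — visit 23.
    Visit 8.
    At 8: no right child.
  Visit 38.
  At 38: no right child.

12, 37, 30, 11, 26, 7, 31, 3, 2, 6, 13, 16, 36, 23, 8, 38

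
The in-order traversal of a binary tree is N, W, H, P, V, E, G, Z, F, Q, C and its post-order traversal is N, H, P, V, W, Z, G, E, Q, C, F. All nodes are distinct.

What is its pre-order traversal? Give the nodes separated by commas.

The last element of post-order is the root; it splits in-order into left and right subtrees.
Root F: left subtree has 8 nodes {N, W, H, P, V, E, G, Z}, right has 2 {Q, C}.
  Root E: left subtree has 5 nodes {N, W, H, P, V}, right has 2 {G, Z}.
    Root W: left subtree has 1 node {N}, right has 3 {H, P, V}.
      Root V: left subtree has 2 nodes {H, P}, right has 0 { }.
        Root P: left subtree has 1 node {H}, right has 0 { }.
    Root G: left subtree has 0 nodes { }, right has 1 {Z}.
  Root C: left subtree has 1 node {Q}, right has 0 { }.

F, E, W, N, V, P, H, G, Z, C, Q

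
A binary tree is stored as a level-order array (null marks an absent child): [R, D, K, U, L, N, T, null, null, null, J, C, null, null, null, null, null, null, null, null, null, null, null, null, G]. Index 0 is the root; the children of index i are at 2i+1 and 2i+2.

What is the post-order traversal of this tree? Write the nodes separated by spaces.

Post-order visits the left subtree, then the right subtree, then the node.
At R: go left to D.
  At D: go left to U.
    U is a leaf — visit U.
  At D: go right to L.
    At L: no left child.
    At L: go right to J.
      J is a leaf — visit J.
    Visit L.
  Visit D.
At R: go right to K.
  At K: go left to N.
    At N: go left to C.
      At C: no left child.
      At C: go right to G.
        G is a leaf — visit G.
      Visit C.
    At N: no right child.
    Visit N.
  At K: go right to T.
    T is a leaf — visit T.
  Visit K.
Visit R.

U J L D G C N T K R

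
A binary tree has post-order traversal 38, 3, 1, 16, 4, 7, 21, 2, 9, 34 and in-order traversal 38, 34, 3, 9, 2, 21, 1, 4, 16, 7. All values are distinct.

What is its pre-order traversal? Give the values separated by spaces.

The last element of post-order is the root; it splits in-order into left and right subtrees.
Root 34: left subtree has 1 node {38}, right has 8 {3, 9, 2, 21, 1, 4, 16, 7}.
  Root 9: left subtree has 1 node {3}, right has 6 {2, 21, 1, 4, 16, 7}.
    Root 2: left subtree has 0 nodes { }, right has 5 {21, 1, 4, 16, 7}.
      Root 21: left subtree has 0 nodes { }, right has 4 {1, 4, 16, 7}.
        Root 7: left subtree has 3 nodes {1, 4, 16}, right has 0 { }.
          Root 4: left subtree has 1 node {1}, right has 1 {16}.

34 38 9 3 2 21 7 4 1 16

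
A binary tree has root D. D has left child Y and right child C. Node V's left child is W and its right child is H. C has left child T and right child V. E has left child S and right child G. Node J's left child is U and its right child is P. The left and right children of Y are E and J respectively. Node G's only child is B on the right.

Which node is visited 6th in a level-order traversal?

T

Level-order visits nodes level by level from the root, left to right within each level.
Level 0: D
Level 1: Y, C
Level 2: E, J, T, V
Level 3: S, G, U, P, W, H
Level 4: B
Full level-order sequence: D, Y, C, E, J, T, V, S, G, U, P, W, H, B.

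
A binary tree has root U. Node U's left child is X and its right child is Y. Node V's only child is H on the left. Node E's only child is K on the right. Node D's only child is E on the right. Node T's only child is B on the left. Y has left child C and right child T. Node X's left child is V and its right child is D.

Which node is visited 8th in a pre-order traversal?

Pre-order visits the node, then its left subtree, then its right subtree.
Visit U.
At U: go left to X.
  Visit X.
  At X: go left to V.
    Visit V.
    At V: go left to H.
      H is a leaf — visit H.
    At V: no right child.
  At X: go right to D.
    Visit D.
    At D: no left child.
    At D: go right to E.
      Visit E.
      At E: no left child.
      At E: go right to K.
        K is a leaf — visit K.
At U: go right to Y.
  Visit Y.
  At Y: go left to C.
    C is a leaf — visit C.
  At Y: go right to T.
    Visit T.
    At T: go left to B.
      B is a leaf — visit B.
    At T: no right child.
Full pre-order sequence: U, X, V, H, D, E, K, Y, C, T, B.

Y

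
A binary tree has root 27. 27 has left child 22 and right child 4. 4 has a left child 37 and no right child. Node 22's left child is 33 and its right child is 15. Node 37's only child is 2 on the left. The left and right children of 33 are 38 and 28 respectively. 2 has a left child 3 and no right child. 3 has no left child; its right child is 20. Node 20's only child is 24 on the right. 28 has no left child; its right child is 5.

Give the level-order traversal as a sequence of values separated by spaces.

27 22 4 33 15 37 38 28 2 5 3 20 24

Level-order visits nodes level by level from the root, left to right within each level.
Level 0: 27
Level 1: 22, 4
Level 2: 33, 15, 37
Level 3: 38, 28, 2
Level 4: 5, 3
Level 5: 20
Level 6: 24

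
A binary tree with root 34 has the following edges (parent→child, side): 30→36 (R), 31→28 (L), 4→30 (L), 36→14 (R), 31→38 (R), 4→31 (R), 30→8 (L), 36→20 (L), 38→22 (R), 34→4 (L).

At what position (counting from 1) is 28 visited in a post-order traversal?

6

Post-order visits the left subtree, then the right subtree, then the node.
At 34: go left to 4.
  At 4: go left to 30.
    At 30: go left to 8.
      8 is a leaf — visit 8.
    At 30: go right to 36.
      At 36: go left to 20.
        20 is a leaf — visit 20.
      At 36: go right to 14.
        14 is a leaf — visit 14.
      Visit 36.
    Visit 30.
  At 4: go right to 31.
    At 31: go left to 28.
      28 is a leaf — visit 28.
    At 31: go right to 38.
      At 38: no left child.
      At 38: go right to 22.
        22 is a leaf — visit 22.
      Visit 38.
    Visit 31.
  Visit 4.
At 34: no right child.
Visit 34.
Full post-order sequence: 8, 20, 14, 36, 30, 28, 22, 38, 31, 4, 34.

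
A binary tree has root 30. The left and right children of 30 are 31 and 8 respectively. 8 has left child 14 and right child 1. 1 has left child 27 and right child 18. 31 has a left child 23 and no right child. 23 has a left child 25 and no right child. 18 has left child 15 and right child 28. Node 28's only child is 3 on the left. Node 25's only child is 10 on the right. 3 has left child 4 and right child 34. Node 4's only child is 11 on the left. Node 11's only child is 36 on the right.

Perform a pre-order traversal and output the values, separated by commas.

30, 31, 23, 25, 10, 8, 14, 1, 27, 18, 15, 28, 3, 4, 11, 36, 34

Pre-order visits the node, then its left subtree, then its right subtree.
Visit 30.
At 30: go left to 31.
  Visit 31.
  At 31: go left to 23.
    Visit 23.
    At 23: go left to 25.
      Visit 25.
      At 25: no left child.
      At 25: go right to 10.
        10 is a leaf — visit 10.
    At 23: no right child.
  At 31: no right child.
At 30: go right to 8.
  Visit 8.
  At 8: go left to 14.
    14 is a leaf — visit 14.
  At 8: go right to 1.
    Visit 1.
    At 1: go left to 27.
      27 is a leaf — visit 27.
    At 1: go right to 18.
      Visit 18.
      At 18: go left to 15.
        15 is a leaf — visit 15.
      At 18: go right to 28.
        Visit 28.
        At 28: go left to 3.
          Visit 3.
          At 3: go left to 4.
            Visit 4.
            At 4: go left to 11.
              Visit 11.
              At 11: no left child.
              At 11: go right to 36.
                36 is a leaf — visit 36.
            At 4: no right child.
          At 3: go right to 34.
            34 is a leaf — visit 34.
        At 28: no right child.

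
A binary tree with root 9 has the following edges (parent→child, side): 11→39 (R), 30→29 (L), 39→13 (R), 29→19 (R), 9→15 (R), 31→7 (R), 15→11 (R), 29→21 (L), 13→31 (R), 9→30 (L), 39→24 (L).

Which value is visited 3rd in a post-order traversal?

29

Post-order visits the left subtree, then the right subtree, then the node.
At 9: go left to 30.
  At 30: go left to 29.
    At 29: go left to 21.
      21 is a leaf — visit 21.
    At 29: go right to 19.
      19 is a leaf — visit 19.
    Visit 29.
  At 30: no right child.
  Visit 30.
At 9: go right to 15.
  At 15: no left child.
  At 15: go right to 11.
    At 11: no left child.
    At 11: go right to 39.
      At 39: go left to 24.
        24 is a leaf — visit 24.
      At 39: go right to 13.
        At 13: no left child.
        At 13: go right to 31.
          At 31: no left child.
          At 31: go right to 7.
            7 is a leaf — visit 7.
          Visit 31.
        Visit 13.
      Visit 39.
    Visit 11.
  Visit 15.
Visit 9.
Full post-order sequence: 21, 19, 29, 30, 24, 7, 31, 13, 39, 11, 15, 9.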